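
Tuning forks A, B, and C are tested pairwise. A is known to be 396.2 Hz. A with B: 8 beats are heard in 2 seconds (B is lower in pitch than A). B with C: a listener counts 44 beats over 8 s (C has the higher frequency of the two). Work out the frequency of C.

397.7 Hz

A–B: Beat frequency = 8/2 = 4 Hz.
B is below A, so f_B = 396.2 − 4 = 392.2 Hz.
B–C: Beat frequency = 44/8 = 5.5 Hz.
C is above B, so f_C = 392.2 + 5.5 = 397.7 Hz.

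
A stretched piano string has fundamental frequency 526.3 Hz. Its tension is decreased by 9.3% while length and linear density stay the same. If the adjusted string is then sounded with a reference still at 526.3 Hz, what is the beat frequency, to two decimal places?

25.07 Hz

For a string, f ∝ √T, so the new frequency is 526.3·√0.907 = 501.2300 Hz.
f_beat = |501.2300 − 526.3| = 25.07 Hz.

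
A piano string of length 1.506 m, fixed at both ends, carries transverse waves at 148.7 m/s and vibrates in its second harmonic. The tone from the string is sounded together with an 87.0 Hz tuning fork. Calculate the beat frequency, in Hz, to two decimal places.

For a string fixed at both ends, f_n = n·v/(2L) = 2·148.7/(2·1.506) = 98.7384 Hz.
f_beat = |98.7384 − 87.0| = 11.74 Hz.

11.74 Hz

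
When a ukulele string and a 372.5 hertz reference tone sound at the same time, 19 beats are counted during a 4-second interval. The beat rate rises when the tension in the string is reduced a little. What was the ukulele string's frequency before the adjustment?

Beat frequency = 19/4 = 4.75 Hz.
|f − 372.5| = 4.75, so the ukulele string was at either 367.75 Hz or 377.25 Hz.
Lower tension means lower frequency; the adjustment lowers the ukulele string's frequency.
The beat rate rose, so the adjustment moved the ukulele string further from 372.5 Hz — it was already below the reference.

367.75 Hz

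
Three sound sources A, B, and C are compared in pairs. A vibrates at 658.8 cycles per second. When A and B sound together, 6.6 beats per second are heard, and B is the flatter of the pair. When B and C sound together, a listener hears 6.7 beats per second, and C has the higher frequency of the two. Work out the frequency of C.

658.9 Hz

B is below A, so f_B = 658.8 − 6.6 = 652.2 Hz.
C is above B, so f_C = 652.2 + 6.7 = 658.9 Hz.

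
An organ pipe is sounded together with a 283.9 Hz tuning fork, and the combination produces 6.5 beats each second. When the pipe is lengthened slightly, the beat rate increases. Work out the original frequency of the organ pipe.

277.4 Hz

|f − 283.9| = 6.5, so the organ pipe was at either 277.4 Hz or 290.4 Hz.
A longer pipe has a lower fundamental; the adjustment lowers the organ pipe's frequency.
The beat rate rose, so the adjustment moved the organ pipe further from 283.9 Hz — it was already below the reference.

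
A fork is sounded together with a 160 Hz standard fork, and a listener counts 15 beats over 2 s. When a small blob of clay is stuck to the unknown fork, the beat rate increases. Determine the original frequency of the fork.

152.5 Hz

Beat frequency = 15/2 = 7.5 Hz.
|f − 160| = 7.5, so the fork was at either 152.5 Hz or 167.5 Hz.
Adding mass to a fork lowers its frequency; the adjustment lowers the fork's frequency.
The beat rate rose, so the adjustment moved the fork further from 160 Hz — it was already below the reference.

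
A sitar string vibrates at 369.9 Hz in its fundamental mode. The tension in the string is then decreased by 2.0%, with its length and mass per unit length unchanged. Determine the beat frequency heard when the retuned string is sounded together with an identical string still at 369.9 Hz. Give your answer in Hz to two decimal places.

3.72 Hz

For a string, f ∝ √T, so the new frequency is 369.9·√0.980 = 366.1823 Hz.
f_beat = |366.1823 − 369.9| = 3.72 Hz.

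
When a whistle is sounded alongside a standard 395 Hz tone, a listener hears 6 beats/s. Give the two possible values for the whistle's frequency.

389 Hz or 401 Hz

|f − 395| = 6, so f = 395 ± 6.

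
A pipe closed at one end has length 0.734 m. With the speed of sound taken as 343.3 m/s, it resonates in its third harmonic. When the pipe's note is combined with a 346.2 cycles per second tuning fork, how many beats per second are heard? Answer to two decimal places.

Closed pipe (odd harmonics): f_n = n·v/(4L) = 3·343.3/(4·0.734) = 350.7834 Hz.
f_beat = |350.7834 − 346.2| = 4.58 Hz.

4.58 Hz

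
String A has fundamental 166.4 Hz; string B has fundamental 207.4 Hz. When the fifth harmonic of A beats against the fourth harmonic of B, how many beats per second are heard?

2.4 Hz

Fifth harmonic of the first: 5·166.4 = 832.0 Hz.
Fourth harmonic of the second: 4·207.4 = 829.6 Hz.
f_beat = |832.0 − 829.6| = 2.4 Hz.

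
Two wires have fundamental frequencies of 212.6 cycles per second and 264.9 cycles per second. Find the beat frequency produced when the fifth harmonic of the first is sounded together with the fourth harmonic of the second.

Fifth harmonic of the first: 5·212.6 = 1063.0 Hz.
Fourth harmonic of the second: 4·264.9 = 1059.6 Hz.
f_beat = |1063.0 − 1059.6| = 3.4 Hz.

3.4 Hz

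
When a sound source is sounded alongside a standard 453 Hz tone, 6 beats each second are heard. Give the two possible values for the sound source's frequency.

447 Hz or 459 Hz

|f − 453| = 6, so f = 453 ± 6.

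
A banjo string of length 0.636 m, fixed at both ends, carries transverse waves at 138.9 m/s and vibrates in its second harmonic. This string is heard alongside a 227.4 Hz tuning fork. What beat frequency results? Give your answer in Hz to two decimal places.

9.00 Hz

For a string fixed at both ends, f_n = n·v/(2L) = 2·138.9/(2·0.636) = 218.3962 Hz.
f_beat = |218.3962 − 227.4| = 9.00 Hz.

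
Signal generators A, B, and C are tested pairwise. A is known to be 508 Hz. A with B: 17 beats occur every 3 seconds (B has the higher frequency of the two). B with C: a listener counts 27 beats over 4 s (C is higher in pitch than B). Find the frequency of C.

A–B: Beat frequency = 17/3 = 5.6667 Hz.
B is above A, so f_B = 508 + 5.6667 = 513.6667 Hz.
B–C: Beat frequency = 27/4 = 6.75 Hz.
C is above B, so f_C = 513.6667 + 6.75 = 520.4167 Hz.

520.4167 Hz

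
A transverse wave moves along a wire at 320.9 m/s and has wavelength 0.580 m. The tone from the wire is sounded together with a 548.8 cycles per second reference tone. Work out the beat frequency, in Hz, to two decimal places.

Source frequency f = v/λ = 320.9/0.580 = 553.2759 Hz.
f_beat = |553.2759 − 548.8| = 4.48 Hz.

4.48 Hz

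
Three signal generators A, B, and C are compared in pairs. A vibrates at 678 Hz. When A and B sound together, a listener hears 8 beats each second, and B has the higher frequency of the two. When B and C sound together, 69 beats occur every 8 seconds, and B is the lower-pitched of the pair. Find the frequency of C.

694.625 Hz

B is above A, so f_B = 678 + 8 = 686 Hz.
B–C: Beat frequency = 69/8 = 8.625 Hz.
C is above B, so f_C = 686 + 8.625 = 694.625 Hz.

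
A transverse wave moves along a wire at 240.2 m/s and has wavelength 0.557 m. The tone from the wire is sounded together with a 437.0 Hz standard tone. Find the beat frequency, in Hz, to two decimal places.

5.76 Hz

Source frequency f = v/λ = 240.2/0.557 = 431.2388 Hz.
f_beat = |431.2388 − 437.0| = 5.76 Hz.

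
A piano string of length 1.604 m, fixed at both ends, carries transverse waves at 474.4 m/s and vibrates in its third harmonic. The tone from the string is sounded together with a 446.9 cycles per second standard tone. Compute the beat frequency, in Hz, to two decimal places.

3.26 Hz

For a string fixed at both ends, f_n = n·v/(2L) = 3·474.4/(2·1.604) = 443.6409 Hz.
f_beat = |443.6409 − 446.9| = 3.26 Hz.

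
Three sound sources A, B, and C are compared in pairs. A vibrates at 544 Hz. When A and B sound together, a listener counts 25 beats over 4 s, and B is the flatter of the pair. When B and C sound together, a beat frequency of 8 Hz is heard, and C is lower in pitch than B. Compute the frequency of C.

A–B: Beat frequency = 25/4 = 6.25 Hz.
B is below A, so f_B = 544 − 6.25 = 537.75 Hz.
C is below B, so f_C = 537.75 − 8 = 529.75 Hz.

529.75 Hz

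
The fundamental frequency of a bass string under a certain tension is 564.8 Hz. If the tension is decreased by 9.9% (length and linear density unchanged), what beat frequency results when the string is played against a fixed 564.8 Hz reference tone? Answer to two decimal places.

28.69 Hz

For a string, f ∝ √T, so the new frequency is 564.8·√0.901 = 536.1139 Hz.
f_beat = |536.1139 − 564.8| = 28.69 Hz.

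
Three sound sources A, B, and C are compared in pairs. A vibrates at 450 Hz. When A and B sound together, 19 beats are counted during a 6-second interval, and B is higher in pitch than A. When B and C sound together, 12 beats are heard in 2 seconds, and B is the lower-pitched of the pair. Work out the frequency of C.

A–B: Beat frequency = 19/6 = 3.1667 Hz.
B is above A, so f_B = 450 + 3.1667 = 453.1667 Hz.
B–C: Beat frequency = 12/2 = 6 Hz.
C is above B, so f_C = 453.1667 + 6 = 459.1667 Hz.

459.1667 Hz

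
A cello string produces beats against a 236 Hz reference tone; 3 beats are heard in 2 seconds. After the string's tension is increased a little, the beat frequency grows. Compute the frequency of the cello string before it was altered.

237.5 Hz

Beat frequency = 3/2 = 1.5 Hz.
|f − 236| = 1.5, so the cello string was at either 234.5 Hz or 237.5 Hz.
Higher tension means higher frequency; the adjustment raises the cello string's frequency.
The beat rate rose, so the adjustment moved the cello string further from 236 Hz — it was already above the reference.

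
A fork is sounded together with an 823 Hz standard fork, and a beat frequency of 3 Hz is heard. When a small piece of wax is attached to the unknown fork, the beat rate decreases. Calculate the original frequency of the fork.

|f − 823| = 3, so the fork was at either 820 Hz or 826 Hz.
Loading a fork with wax lowers its frequency; the adjustment lowers the fork's frequency.
The beat rate fell, so the adjustment moved the fork toward 823 Hz — it must have started above the reference.

826 Hz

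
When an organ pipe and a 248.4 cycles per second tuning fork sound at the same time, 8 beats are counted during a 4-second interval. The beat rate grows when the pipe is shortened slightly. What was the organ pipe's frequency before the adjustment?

250.4 Hz

Beat frequency = 8/4 = 2 Hz.
|f − 248.4| = 2, so the organ pipe was at either 246.4 Hz or 250.4 Hz.
A shorter pipe has a higher fundamental; the adjustment raises the organ pipe's frequency.
The beat rate rose, so the adjustment moved the organ pipe further from 248.4 Hz — it was already above the reference.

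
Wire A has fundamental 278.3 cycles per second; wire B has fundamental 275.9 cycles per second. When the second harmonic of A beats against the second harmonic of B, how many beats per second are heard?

Second harmonic of the first: 2·278.3 = 556.6 Hz.
Second harmonic of the second: 2·275.9 = 551.8 Hz.
f_beat = |556.6 − 551.8| = 4.8 Hz.

4.8 Hz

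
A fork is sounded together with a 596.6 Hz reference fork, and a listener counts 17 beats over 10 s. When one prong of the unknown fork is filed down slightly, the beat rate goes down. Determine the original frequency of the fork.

594.9 Hz

Beat frequency = 17/10 = 1.7 Hz.
|f − 596.6| = 1.7, so the fork was at either 594.9 Hz or 598.3 Hz.
Filing a prong removes mass and raises the fork's frequency; the adjustment raises the fork's frequency.
The beat rate fell, so the adjustment moved the fork toward 596.6 Hz — it must have started below the reference.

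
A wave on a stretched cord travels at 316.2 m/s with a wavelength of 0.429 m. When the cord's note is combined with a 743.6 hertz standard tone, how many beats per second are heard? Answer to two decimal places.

6.54 Hz

Source frequency f = v/λ = 316.2/0.429 = 737.0629 Hz.
f_beat = |737.0629 − 743.6| = 6.54 Hz.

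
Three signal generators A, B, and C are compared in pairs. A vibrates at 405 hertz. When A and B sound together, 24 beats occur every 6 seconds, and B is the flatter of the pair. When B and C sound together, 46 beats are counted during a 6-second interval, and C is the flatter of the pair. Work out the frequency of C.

393.3333 Hz

A–B: Beat frequency = 24/6 = 4 Hz.
B is below A, so f_B = 405 − 4 = 401 Hz.
B–C: Beat frequency = 46/6 = 7.6667 Hz.
C is below B, so f_C = 401 − 7.6667 = 393.3333 Hz.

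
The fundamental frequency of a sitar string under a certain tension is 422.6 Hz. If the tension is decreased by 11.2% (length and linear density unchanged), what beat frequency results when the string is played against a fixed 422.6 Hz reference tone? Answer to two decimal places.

For a string, f ∝ √T, so the new frequency is 422.6·√0.888 = 398.2318 Hz.
f_beat = |398.2318 − 422.6| = 24.37 Hz.

24.37 Hz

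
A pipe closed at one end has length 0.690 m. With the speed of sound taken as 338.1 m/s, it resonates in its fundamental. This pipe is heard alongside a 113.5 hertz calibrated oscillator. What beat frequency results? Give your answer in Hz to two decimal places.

9.00 Hz

Closed pipe (odd harmonics): f_n = n·v/(4L) = 1·338.1/(4·0.690) = 122.5000 Hz.
f_beat = |122.5000 − 113.5| = 9.00 Hz.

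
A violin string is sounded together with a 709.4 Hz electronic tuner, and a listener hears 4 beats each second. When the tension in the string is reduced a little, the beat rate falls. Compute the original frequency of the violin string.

713.4 Hz

|f − 709.4| = 4, so the violin string was at either 705.4 Hz or 713.4 Hz.
Lower tension means lower frequency; the adjustment lowers the violin string's frequency.
The beat rate fell, so the adjustment moved the violin string toward 709.4 Hz — it must have started above the reference.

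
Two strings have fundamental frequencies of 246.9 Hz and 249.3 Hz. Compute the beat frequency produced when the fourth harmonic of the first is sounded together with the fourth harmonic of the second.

Fourth harmonic of the first: 4·246.9 = 987.6 Hz.
Fourth harmonic of the second: 4·249.3 = 997.2 Hz.
f_beat = |987.6 − 997.2| = 9.6 Hz.

9.6 Hz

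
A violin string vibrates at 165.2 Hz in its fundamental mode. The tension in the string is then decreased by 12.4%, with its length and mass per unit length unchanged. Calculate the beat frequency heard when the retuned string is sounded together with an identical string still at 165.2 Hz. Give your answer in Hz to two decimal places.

For a string, f ∝ √T, so the new frequency is 165.2·√0.876 = 154.6187 Hz.
f_beat = |154.6187 − 165.2| = 10.58 Hz.

10.58 Hz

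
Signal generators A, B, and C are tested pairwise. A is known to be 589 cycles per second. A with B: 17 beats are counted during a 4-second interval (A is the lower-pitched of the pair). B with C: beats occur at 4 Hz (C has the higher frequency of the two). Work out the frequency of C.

597.25 Hz

A–B: Beat frequency = 17/4 = 4.25 Hz.
B is above A, so f_B = 589 + 4.25 = 593.25 Hz.
C is above B, so f_C = 593.25 + 4 = 597.25 Hz.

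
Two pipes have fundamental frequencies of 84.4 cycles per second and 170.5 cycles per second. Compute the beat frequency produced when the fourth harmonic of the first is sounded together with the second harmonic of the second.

3.4 Hz

Fourth harmonic of the first: 4·84.4 = 337.6 Hz.
Second harmonic of the second: 2·170.5 = 341.0 Hz.
f_beat = |337.6 − 341.0| = 3.4 Hz.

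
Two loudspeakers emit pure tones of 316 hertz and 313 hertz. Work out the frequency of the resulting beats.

3 Hz

The beat frequency equals the magnitude of the frequency difference.
|316 − 313| = 3 Hz.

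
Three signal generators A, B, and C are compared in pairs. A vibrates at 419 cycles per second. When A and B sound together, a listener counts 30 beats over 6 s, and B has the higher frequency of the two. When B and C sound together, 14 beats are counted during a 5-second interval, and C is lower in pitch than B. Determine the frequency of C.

421.2 Hz

A–B: Beat frequency = 30/6 = 5 Hz.
B is above A, so f_B = 419 + 5 = 424 Hz.
B–C: Beat frequency = 14/5 = 2.8 Hz.
C is below B, so f_C = 424 − 2.8 = 421.2 Hz.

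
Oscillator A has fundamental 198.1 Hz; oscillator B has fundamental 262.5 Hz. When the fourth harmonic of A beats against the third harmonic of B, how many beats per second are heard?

Fourth harmonic of the first: 4·198.1 = 792.4 Hz.
Third harmonic of the second: 3·262.5 = 787.5 Hz.
f_beat = |792.4 − 787.5| = 4.9 Hz.

4.9 Hz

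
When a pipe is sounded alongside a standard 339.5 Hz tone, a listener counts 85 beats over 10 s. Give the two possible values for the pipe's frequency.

331 Hz or 348 Hz

Beat frequency = 85/10 = 8.5 Hz.
|f − 339.5| = 8.5, so f = 339.5 ± 8.5.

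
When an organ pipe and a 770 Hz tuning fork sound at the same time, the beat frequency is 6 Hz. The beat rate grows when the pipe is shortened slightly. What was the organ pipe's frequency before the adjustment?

776 Hz

|f − 770| = 6, so the organ pipe was at either 764 Hz or 776 Hz.
A shorter pipe has a higher fundamental; the adjustment raises the organ pipe's frequency.
The beat rate rose, so the adjustment moved the organ pipe further from 770 Hz — it was already above the reference.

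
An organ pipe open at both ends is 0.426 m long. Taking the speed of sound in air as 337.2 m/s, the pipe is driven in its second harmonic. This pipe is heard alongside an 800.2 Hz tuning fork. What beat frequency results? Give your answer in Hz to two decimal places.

8.65 Hz

Open pipe: f_n = n·v/(2L) = 2·337.2/(2·0.426) = 791.5493 Hz.
f_beat = |791.5493 − 800.2| = 8.65 Hz.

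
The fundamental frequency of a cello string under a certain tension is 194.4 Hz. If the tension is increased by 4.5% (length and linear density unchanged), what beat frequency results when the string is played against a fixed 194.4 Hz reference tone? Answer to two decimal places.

4.33 Hz

For a string, f ∝ √T, so the new frequency is 194.4·√1.045 = 198.7259 Hz.
f_beat = |198.7259 − 194.4| = 4.33 Hz.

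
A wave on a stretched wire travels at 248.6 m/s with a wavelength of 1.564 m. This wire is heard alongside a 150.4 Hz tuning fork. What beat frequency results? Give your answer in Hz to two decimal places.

8.55 Hz

Source frequency f = v/λ = 248.6/1.564 = 158.9514 Hz.
f_beat = |158.9514 − 150.4| = 8.55 Hz.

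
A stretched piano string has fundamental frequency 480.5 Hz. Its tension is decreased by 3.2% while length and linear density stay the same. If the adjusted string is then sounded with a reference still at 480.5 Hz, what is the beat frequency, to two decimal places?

For a string, f ∝ √T, so the new frequency is 480.5·√0.968 = 472.7495 Hz.
f_beat = |472.7495 − 480.5| = 7.75 Hz.

7.75 Hz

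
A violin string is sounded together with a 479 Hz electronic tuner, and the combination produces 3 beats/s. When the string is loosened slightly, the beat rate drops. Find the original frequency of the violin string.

|f − 479| = 3, so the violin string was at either 476 Hz or 482 Hz.
Reducing tension lowers a string's frequency; the adjustment lowers the violin string's frequency.
The beat rate fell, so the adjustment moved the violin string toward 479 Hz — it must have started above the reference.

482 Hz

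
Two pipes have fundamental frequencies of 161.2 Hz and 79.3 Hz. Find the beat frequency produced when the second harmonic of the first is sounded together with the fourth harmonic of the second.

5.2 Hz

Second harmonic of the first: 2·161.2 = 322.4 Hz.
Fourth harmonic of the second: 4·79.3 = 317.2 Hz.
f_beat = |322.4 − 317.2| = 5.2 Hz.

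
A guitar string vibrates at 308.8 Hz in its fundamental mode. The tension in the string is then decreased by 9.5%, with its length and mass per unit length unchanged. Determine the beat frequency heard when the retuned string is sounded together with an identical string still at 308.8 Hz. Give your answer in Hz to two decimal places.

For a string, f ∝ √T, so the new frequency is 308.8·√0.905 = 293.7660 Hz.
f_beat = |293.7660 − 308.8| = 15.03 Hz.

15.03 Hz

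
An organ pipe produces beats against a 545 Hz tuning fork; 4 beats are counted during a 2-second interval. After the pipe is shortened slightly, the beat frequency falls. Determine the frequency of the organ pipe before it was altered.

Beat frequency = 4/2 = 2 Hz.
|f − 545| = 2, so the organ pipe was at either 543 Hz or 547 Hz.
A shorter pipe has a higher fundamental; the adjustment raises the organ pipe's frequency.
The beat rate fell, so the adjustment moved the organ pipe toward 545 Hz — it must have started below the reference.

543 Hz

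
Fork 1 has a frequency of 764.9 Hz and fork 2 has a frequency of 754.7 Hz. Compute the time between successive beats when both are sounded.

f_beat = |764.9 − 754.7| = 10.2 Hz.
Beat period T = 1 / f_beat = 1 / 10.2 s.

0.098 s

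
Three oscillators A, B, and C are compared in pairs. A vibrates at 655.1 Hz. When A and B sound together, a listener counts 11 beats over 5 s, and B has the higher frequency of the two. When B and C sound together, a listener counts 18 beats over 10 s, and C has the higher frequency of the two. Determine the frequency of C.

A–B: Beat frequency = 11/5 = 2.2 Hz.
B is above A, so f_B = 655.1 + 2.2 = 657.3 Hz.
B–C: Beat frequency = 18/10 = 1.8 Hz.
C is above B, so f_C = 657.3 + 1.8 = 659.1 Hz.

659.1 Hz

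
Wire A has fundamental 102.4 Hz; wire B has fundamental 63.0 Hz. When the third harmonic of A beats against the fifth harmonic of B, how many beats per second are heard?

7.8 Hz

Third harmonic of the first: 3·102.4 = 307.2 Hz.
Fifth harmonic of the second: 5·63.0 = 315.0 Hz.
f_beat = |307.2 − 315.0| = 7.8 Hz.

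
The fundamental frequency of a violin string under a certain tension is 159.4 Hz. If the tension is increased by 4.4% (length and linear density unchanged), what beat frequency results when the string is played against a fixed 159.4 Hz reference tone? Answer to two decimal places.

3.47 Hz

For a string, f ∝ √T, so the new frequency is 159.4·√1.044 = 162.8691 Hz.
f_beat = |162.8691 − 159.4| = 3.47 Hz.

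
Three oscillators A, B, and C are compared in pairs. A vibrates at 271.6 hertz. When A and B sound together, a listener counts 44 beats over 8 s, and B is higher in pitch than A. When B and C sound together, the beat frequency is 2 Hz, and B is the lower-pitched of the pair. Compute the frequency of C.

A–B: Beat frequency = 44/8 = 5.5 Hz.
B is above A, so f_B = 271.6 + 5.5 = 277.1 Hz.
C is above B, so f_C = 277.1 + 2 = 279.1 Hz.

279.1 Hz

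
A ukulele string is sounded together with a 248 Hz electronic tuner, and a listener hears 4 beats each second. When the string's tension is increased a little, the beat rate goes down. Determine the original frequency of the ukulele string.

244 Hz

|f − 248| = 4, so the ukulele string was at either 244 Hz or 252 Hz.
Higher tension means higher frequency; the adjustment raises the ukulele string's frequency.
The beat rate fell, so the adjustment moved the ukulele string toward 248 Hz — it must have started below the reference.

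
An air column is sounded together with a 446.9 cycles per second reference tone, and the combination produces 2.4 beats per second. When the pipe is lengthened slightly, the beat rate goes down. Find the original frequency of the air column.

449.3 Hz

|f − 446.9| = 2.4, so the air column was at either 444.5 Hz or 449.3 Hz.
A longer pipe has a lower fundamental; the adjustment lowers the air column's frequency.
The beat rate fell, so the adjustment moved the air column toward 446.9 Hz — it must have started above the reference.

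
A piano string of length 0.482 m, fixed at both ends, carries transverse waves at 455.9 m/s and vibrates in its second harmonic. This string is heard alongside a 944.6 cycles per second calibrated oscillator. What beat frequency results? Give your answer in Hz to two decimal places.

1.25 Hz

For a string fixed at both ends, f_n = n·v/(2L) = 2·455.9/(2·0.482) = 945.8506 Hz.
f_beat = |945.8506 − 944.6| = 1.25 Hz.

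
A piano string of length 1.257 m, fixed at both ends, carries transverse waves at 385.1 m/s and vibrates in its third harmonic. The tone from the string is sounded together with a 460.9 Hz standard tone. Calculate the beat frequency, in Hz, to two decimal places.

For a string fixed at both ends, f_n = n·v/(2L) = 3·385.1/(2·1.257) = 459.5465 Hz.
f_beat = |459.5465 − 460.9| = 1.35 Hz.

1.35 Hz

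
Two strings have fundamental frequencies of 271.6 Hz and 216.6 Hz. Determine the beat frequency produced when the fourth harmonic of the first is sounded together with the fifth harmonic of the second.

Fourth harmonic of the first: 4·271.6 = 1086.4 Hz.
Fifth harmonic of the second: 5·216.6 = 1083.0 Hz.
f_beat = |1086.4 − 1083.0| = 3.4 Hz.

3.4 Hz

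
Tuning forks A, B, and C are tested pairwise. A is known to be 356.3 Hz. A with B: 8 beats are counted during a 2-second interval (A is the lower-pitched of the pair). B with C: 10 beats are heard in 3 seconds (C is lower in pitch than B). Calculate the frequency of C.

356.9667 Hz

A–B: Beat frequency = 8/2 = 4 Hz.
B is above A, so f_B = 356.3 + 4 = 360.3 Hz.
B–C: Beat frequency = 10/3 = 3.3333 Hz.
C is below B, so f_C = 360.3 − 3.3333 = 356.9667 Hz.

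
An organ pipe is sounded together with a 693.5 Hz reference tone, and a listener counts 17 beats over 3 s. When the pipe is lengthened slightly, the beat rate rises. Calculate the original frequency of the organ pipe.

Beat frequency = 17/3 = 5.6667 Hz.
|f − 693.5| = 5.6667, so the organ pipe was at either 687.8333 Hz or 699.1667 Hz.
A longer pipe has a lower fundamental; the adjustment lowers the organ pipe's frequency.
The beat rate rose, so the adjustment moved the organ pipe further from 693.5 Hz — it was already below the reference.

687.8333 Hz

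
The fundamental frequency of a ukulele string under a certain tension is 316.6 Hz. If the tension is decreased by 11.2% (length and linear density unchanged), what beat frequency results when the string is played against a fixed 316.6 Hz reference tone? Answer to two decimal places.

18.26 Hz

For a string, f ∝ √T, so the new frequency is 316.6·√0.888 = 298.3441 Hz.
f_beat = |298.3441 − 316.6| = 18.26 Hz.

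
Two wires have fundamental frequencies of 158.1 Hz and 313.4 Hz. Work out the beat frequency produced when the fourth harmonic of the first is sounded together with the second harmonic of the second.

Fourth harmonic of the first: 4·158.1 = 632.4 Hz.
Second harmonic of the second: 2·313.4 = 626.8 Hz.
f_beat = |632.4 − 626.8| = 5.6 Hz.

5.6 Hz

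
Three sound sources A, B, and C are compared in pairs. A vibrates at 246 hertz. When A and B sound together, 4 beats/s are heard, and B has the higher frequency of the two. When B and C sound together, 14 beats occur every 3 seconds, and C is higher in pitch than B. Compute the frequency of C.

B is above A, so f_B = 246 + 4 = 250 Hz.
B–C: Beat frequency = 14/3 = 4.6667 Hz.
C is above B, so f_C = 250 + 4.6667 = 254.6667 Hz.

254.6667 Hz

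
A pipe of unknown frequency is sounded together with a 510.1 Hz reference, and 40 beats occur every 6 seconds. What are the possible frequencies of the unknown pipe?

503.4333 Hz or 516.7667 Hz

Beat frequency = 40/6 = 6.6667 Hz.
|f − 510.1| = 6.6667, so f = 510.1 ± 6.6667.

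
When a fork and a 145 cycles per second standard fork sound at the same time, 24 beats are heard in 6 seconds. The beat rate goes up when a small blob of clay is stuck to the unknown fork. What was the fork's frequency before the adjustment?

141 Hz

Beat frequency = 24/6 = 4 Hz.
|f − 145| = 4, so the fork was at either 141 Hz or 149 Hz.
Adding mass to a fork lowers its frequency; the adjustment lowers the fork's frequency.
The beat rate rose, so the adjustment moved the fork further from 145 Hz — it was already below the reference.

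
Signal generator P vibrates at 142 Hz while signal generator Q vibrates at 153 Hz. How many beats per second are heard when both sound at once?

11 Hz

The beat frequency equals the magnitude of the frequency difference.
|142 − 153| = 11 Hz.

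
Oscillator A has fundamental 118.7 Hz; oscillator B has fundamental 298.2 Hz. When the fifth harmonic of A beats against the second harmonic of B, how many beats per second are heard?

Fifth harmonic of the first: 5·118.7 = 593.5 Hz.
Second harmonic of the second: 2·298.2 = 596.4 Hz.
f_beat = |593.5 − 596.4| = 2.9 Hz.

2.9 Hz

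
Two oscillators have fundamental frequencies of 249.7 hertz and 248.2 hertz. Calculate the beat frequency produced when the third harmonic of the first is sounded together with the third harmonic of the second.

4.5 Hz

Third harmonic of the first: 3·249.7 = 749.1 Hz.
Third harmonic of the second: 3·248.2 = 744.6 Hz.
f_beat = |749.1 − 744.6| = 4.5 Hz.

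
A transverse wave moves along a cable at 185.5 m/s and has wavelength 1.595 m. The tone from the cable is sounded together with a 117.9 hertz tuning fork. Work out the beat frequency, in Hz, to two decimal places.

Source frequency f = v/λ = 185.5/1.595 = 116.3009 Hz.
f_beat = |116.3009 − 117.9| = 1.60 Hz.

1.60 Hz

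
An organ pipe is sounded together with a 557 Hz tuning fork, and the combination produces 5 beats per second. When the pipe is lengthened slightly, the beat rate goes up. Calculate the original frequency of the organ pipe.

552 Hz

|f − 557| = 5, so the organ pipe was at either 552 Hz or 562 Hz.
A longer pipe has a lower fundamental; the adjustment lowers the organ pipe's frequency.
The beat rate rose, so the adjustment moved the organ pipe further from 557 Hz — it was already below the reference.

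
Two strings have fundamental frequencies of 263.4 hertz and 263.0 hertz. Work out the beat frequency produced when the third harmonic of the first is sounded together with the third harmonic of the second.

Third harmonic of the first: 3·263.4 = 790.2 Hz.
Third harmonic of the second: 3·263.0 = 789.0 Hz.
f_beat = |790.2 − 789.0| = 1.2 Hz.

1.2 Hz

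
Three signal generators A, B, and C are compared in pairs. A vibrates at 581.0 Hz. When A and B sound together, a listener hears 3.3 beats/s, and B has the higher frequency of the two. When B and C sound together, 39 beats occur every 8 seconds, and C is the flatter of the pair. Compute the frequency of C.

B is above A, so f_B = 581.0 + 3.3 = 584.3 Hz.
B–C: Beat frequency = 39/8 = 4.875 Hz.
C is below B, so f_C = 584.3 − 4.875 = 579.425 Hz.

579.425 Hz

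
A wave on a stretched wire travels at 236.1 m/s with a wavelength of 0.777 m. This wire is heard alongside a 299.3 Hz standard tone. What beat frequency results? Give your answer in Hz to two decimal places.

Source frequency f = v/λ = 236.1/0.777 = 303.8610 Hz.
f_beat = |303.8610 − 299.3| = 4.56 Hz.

4.56 Hz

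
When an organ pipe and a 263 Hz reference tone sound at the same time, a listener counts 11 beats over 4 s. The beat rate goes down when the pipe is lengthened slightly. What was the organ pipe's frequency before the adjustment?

Beat frequency = 11/4 = 2.75 Hz.
|f − 263| = 2.75, so the organ pipe was at either 260.25 Hz or 265.75 Hz.
A longer pipe has a lower fundamental; the adjustment lowers the organ pipe's frequency.
The beat rate fell, so the adjustment moved the organ pipe toward 263 Hz — it must have started above the reference.

265.75 Hz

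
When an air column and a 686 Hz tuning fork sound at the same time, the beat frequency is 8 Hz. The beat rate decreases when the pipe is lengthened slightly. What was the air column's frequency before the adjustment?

|f − 686| = 8, so the air column was at either 678 Hz or 694 Hz.
A longer pipe has a lower fundamental; the adjustment lowers the air column's frequency.
The beat rate fell, so the adjustment moved the air column toward 686 Hz — it must have started above the reference.

694 Hz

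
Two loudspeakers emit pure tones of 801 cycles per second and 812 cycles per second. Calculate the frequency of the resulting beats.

Beats arise from superposition of two nearby frequencies; the beat rate is |f₁ − f₂|.
|801 − 812| = 11 Hz.

11 Hz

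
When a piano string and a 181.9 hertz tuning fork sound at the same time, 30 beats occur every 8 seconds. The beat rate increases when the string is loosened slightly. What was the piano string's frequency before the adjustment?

178.15 Hz

Beat frequency = 30/8 = 3.75 Hz.
|f − 181.9| = 3.75, so the piano string was at either 178.15 Hz or 185.65 Hz.
Reducing tension lowers a string's frequency; the adjustment lowers the piano string's frequency.
The beat rate rose, so the adjustment moved the piano string further from 181.9 Hz — it was already below the reference.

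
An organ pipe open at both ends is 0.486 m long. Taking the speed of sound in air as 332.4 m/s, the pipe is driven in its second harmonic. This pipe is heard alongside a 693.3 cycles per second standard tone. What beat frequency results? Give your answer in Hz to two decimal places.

Open pipe: f_n = n·v/(2L) = 2·332.4/(2·0.486) = 683.9506 Hz.
f_beat = |683.9506 − 693.3| = 9.35 Hz.

9.35 Hz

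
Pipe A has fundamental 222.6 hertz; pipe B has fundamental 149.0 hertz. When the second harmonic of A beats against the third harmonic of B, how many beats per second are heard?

1.8 Hz

Second harmonic of the first: 2·222.6 = 445.2 Hz.
Third harmonic of the second: 3·149.0 = 447.0 Hz.
f_beat = |445.2 − 447.0| = 1.8 Hz.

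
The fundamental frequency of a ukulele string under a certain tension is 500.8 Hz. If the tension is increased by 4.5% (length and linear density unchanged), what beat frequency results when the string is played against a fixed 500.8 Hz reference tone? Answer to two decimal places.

For a string, f ∝ √T, so the new frequency is 500.8·√1.045 = 511.9440 Hz.
f_beat = |511.9440 − 500.8| = 11.14 Hz.

11.14 Hz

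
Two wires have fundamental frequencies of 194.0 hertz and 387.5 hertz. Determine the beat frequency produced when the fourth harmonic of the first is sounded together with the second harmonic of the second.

1.0 Hz

Fourth harmonic of the first: 4·194.0 = 776.0 Hz.
Second harmonic of the second: 2·387.5 = 775.0 Hz.
f_beat = |776.0 − 775.0| = 1.0 Hz.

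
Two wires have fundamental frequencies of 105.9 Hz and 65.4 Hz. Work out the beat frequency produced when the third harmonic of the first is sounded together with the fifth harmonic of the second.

9.3 Hz

Third harmonic of the first: 3·105.9 = 317.7 Hz.
Fifth harmonic of the second: 5·65.4 = 327.0 Hz.
f_beat = |317.7 − 327.0| = 9.3 Hz.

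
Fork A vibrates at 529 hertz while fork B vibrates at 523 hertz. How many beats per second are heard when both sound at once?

f_beat = |f₁ − f₂|.
|529 − 523| = 6 Hz.

6 Hz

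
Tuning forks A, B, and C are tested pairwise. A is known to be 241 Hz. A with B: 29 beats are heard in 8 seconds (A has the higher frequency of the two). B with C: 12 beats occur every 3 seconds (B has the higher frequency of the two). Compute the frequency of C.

233.375 Hz

A–B: Beat frequency = 29/8 = 3.625 Hz.
B is below A, so f_B = 241 − 3.625 = 237.375 Hz.
B–C: Beat frequency = 12/3 = 4 Hz.
C is below B, so f_C = 237.375 − 4 = 233.375 Hz.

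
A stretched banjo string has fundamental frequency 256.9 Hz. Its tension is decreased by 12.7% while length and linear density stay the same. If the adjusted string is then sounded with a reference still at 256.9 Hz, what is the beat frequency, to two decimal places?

16.87 Hz

For a string, f ∝ √T, so the new frequency is 256.9·√0.873 = 240.0332 Hz.
f_beat = |240.0332 − 256.9| = 16.87 Hz.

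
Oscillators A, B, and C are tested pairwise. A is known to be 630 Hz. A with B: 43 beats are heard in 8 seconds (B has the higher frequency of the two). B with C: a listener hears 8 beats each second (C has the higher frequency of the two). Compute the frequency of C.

A–B: Beat frequency = 43/8 = 5.375 Hz.
B is above A, so f_B = 630 + 5.375 = 635.375 Hz.
C is above B, so f_C = 635.375 + 8 = 643.375 Hz.

643.375 Hz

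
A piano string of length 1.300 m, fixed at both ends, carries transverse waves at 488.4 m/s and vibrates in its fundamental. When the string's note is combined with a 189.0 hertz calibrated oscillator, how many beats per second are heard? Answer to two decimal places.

1.15 Hz

For a string fixed at both ends, f_n = n·v/(2L) = 1·488.4/(2·1.300) = 187.8462 Hz.
f_beat = |187.8462 − 189.0| = 1.15 Hz.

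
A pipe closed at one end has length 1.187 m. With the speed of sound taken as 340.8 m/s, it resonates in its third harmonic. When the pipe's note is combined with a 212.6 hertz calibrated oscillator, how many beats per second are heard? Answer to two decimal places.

Closed pipe (odd harmonics): f_n = n·v/(4L) = 3·340.8/(4·1.187) = 215.3328 Hz.
f_beat = |215.3328 − 212.6| = 2.73 Hz.

2.73 Hz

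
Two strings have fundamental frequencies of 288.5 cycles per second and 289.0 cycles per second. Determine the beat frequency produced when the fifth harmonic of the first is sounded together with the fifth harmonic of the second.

2.5 Hz

Fifth harmonic of the first: 5·288.5 = 1442.5 Hz.
Fifth harmonic of the second: 5·289.0 = 1445.0 Hz.
f_beat = |1442.5 − 1445.0| = 2.5 Hz.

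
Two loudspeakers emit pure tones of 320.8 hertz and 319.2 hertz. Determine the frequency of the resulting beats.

Beats arise from superposition of two nearby frequencies; the beat rate is |f₁ − f₂|.
|320.8 − 319.2| = 1.6 Hz.

1.6 Hz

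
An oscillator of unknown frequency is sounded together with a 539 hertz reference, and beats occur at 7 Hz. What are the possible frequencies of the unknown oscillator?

532 Hz or 546 Hz

|f − 539| = 7, so f = 539 ± 7.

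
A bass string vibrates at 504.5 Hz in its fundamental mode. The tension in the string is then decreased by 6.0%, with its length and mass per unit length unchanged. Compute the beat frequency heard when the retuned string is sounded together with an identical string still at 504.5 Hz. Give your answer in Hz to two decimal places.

For a string, f ∝ √T, so the new frequency is 504.5·√0.940 = 489.1309 Hz.
f_beat = |489.1309 − 504.5| = 15.37 Hz.

15.37 Hz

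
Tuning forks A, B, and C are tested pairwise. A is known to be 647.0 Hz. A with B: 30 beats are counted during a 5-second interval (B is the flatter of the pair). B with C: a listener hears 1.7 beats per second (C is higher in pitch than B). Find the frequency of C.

A–B: Beat frequency = 30/5 = 6 Hz.
B is below A, so f_B = 647.0 − 6 = 641 Hz.
C is above B, so f_C = 641 + 1.7 = 642.7 Hz.

642.7 Hz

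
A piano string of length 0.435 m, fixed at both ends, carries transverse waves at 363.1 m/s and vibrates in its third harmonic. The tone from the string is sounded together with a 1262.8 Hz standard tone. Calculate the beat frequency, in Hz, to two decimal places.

For a string fixed at both ends, f_n = n·v/(2L) = 3·363.1/(2·0.435) = 1252.0690 Hz.
f_beat = |1252.0690 − 1262.8| = 10.73 Hz.

10.73 Hz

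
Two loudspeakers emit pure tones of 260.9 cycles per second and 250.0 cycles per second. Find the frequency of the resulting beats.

10.9 Hz

The beat frequency equals the magnitude of the frequency difference.
|260.9 − 250.0| = 10.9 Hz.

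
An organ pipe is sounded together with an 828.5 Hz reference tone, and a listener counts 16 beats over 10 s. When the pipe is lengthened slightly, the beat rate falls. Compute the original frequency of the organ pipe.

Beat frequency = 16/10 = 1.6 Hz.
|f − 828.5| = 1.6, so the organ pipe was at either 826.9 Hz or 830.1 Hz.
A longer pipe has a lower fundamental; the adjustment lowers the organ pipe's frequency.
The beat rate fell, so the adjustment moved the organ pipe toward 828.5 Hz — it must have started above the reference.

830.1 Hz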